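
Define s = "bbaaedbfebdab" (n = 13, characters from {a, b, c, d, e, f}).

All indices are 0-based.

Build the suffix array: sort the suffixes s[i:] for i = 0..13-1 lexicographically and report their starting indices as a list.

sorted suffixes:
  #0 SA[0]=2  'aaedbfebdab'
  #1 SA[1]=11  'ab'
  #2 SA[2]=3  'aedbfebdab'
  #3 SA[3]=12  'b'
  #4 SA[4]=1  'baaedbfebdab'
  #5 SA[5]=0  'bbaaedbfebdab'
  #6 SA[6]=9  'bdab'
  #7 SA[7]=6  'bfebdab'
  #8 SA[8]=10  'dab'
  #9 SA[9]=5  'dbfebdab'
  #10 SA[10]=8  'ebdab'
  #11 SA[11]=4  'edbfebdab'
  #12 SA[12]=7  'febdab'

[2, 11, 3, 12, 1, 0, 9, 6, 10, 5, 8, 4, 7]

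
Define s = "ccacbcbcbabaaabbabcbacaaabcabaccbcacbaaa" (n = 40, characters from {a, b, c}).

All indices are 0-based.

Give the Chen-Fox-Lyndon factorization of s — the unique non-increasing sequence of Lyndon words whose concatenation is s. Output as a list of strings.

["c", "c", "acbcbcb", "ab", "aaabbabcbacaaabcabaccbcacb", "a", "a", "a"]

emit factor 1: 'c' (i=0, period=1)
emit factor 2: 'c' (i=1, period=1)
emit factor 3: 'acbcbcb' (i=2, period=7)
emit factor 4: 'ab' (i=9, period=2)
emit factor 5: 'aaabbabcbacaaabcabaccbcacb' (i=11, period=26)
emit factor 6: 'a' (i=37, period=1)
emit factor 7: 'a' (i=38, period=1)
emit factor 8: 'a' (i=39, period=1)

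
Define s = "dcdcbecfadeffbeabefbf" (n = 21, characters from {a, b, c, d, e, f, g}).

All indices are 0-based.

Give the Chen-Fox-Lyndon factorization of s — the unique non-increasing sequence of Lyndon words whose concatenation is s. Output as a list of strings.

["d", "cd", "c", "becf", "adeffbe", "abefbf"]

emit factor 1: 'd' (i=0, period=1)
emit factor 2: 'cd' (i=1, period=2)
emit factor 3: 'c' (i=3, period=1)
emit factor 4: 'becf' (i=4, period=4)
emit factor 5: 'adeffbe' (i=8, period=7)
emit factor 6: 'abefbf' (i=15, period=6)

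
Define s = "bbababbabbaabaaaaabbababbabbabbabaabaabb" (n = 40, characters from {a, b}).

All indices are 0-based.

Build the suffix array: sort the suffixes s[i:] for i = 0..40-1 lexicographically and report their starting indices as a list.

[13, 14, 15, 10, 33, 36, 16, 11, 31, 34, 2, 20, 37, 7, 28, 17, 4, 25, 22, 39, 12, 9, 32, 35, 30, 1, 19, 6, 27, 3, 24, 21, 38, 8, 29, 0, 18, 5, 26, 23]

rank | idx | suffix
   0 |  13 | aaaaabbababbabbabbabaabaabb
   1 |  14 | aaaabbababbabbabbabaabaabb
   2 |  15 | aaabbababbabbabbabaabaabb
   3 |  10 | aabaaaaabbababbabbabbabaabaabb
   4 |  33 | aabaabb
   5 |  36 | aabb
   6 |  16 | aabbababbabbabbabaabaabb
   7 |  11 | abaaaaabbababbabbabbabaabaabb
   8 |  31 | abaabaabb
   9 |  34 | abaabb
  10 |   2 | ababbabbaabaaaaabbababbabbabbabaabaabb
  11 |  20 | ababbabbabbabaabaabb
  12 |  37 | abb
  13 |   7 | abbaabaaaaabbababbabbabbabaabaabb
  14 |  28 | abbabaabaabb
  15 |  17 | abbababbabbabbabaabaabb
  16 |   4 | abbabbaabaaaaabbababbabbabbabaabaabb
  17 |  25 | abbabbabaabaabb
  18 |  22 | abbabbabbabaabaabb
  19 |  39 | b
  20 |  12 | baaaaabbababbabbabbabaabaabb
  21 |   9 | baabaaaaabbababbabbabbabaabaabb
  22 |  32 | baabaabb
  23 |  35 | baabb
  24 |  30 | babaabaabb
  25 |   1 | bababbabbaabaaaaabbababbabbabbabaabaabb
  26 |  19 | bababbabbabbabaabaabb
  27 |   6 | babbaabaaaaabbababbabbabbabaabaabb
  28 |  27 | babbabaabaabb
  29 |   3 | babbabbaabaaaaabbababbabbabbabaabaabb
  30 |  24 | babbabbabaabaabb
  31 |  21 | babbabbabbabaabaabb
  32 |  38 | bb
  33 |   8 | bbaabaaaaabbababbabbabbabaabaabb
  34 |  29 | bbabaabaabb
  35 |   0 | bbababbabbaabaaaaabbababbabbabbabaabaabb
  36 |  18 | bbababbabbabbabaabaabb
  37 |   5 | bbabbaabaaaaabbababbabbabbabaabaabb
  38 |  26 | bbabbabaabaabb
  39 |  23 | bbabbabbabaabaabb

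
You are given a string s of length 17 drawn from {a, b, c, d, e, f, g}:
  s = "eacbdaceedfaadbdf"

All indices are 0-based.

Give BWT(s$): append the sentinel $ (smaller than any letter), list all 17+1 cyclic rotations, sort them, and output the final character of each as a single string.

ffedacdaababe$ecdd

rank  rotation            last
    0  $eacbdaceedfaadbdf  f
    1  aadbdf$eacbdaceedf  f
    2  acbdaceedfaadbdf$e  e
    3  aceedfaadbdf$eacbd  d
    4  adbdf$eacbdaceedfa  a
    5  bdaceedfaadbdf$eac  c
    6  bdf$eacbdaceedfaad  d
    7  cbdaceedfaadbdf$ea  a
    8  ceedfaadbdf$eacbda  a
    9  daceedfaadbdf$eacb  b
   10  dbdf$eacbdaceedfaa  a
   11  df$eacbdaceedfaadb  b
   12  dfaadbdf$eacbdacee  e
   13  eacbdaceedfaadbdf$  $
   14  edfaadbdf$eacbdace  e
   15  eedfaadbdf$eacbdac  c
   16  f$eacbdaceedfaadbd  d
   17  faadbdf$eacbdaceed  d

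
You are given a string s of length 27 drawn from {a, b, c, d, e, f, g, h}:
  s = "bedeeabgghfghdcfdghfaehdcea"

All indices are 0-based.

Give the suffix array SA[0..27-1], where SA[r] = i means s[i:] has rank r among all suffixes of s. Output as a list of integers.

[26, 5, 20, 0, 6, 24, 14, 23, 13, 2, 16, 25, 4, 1, 3, 21, 19, 15, 10, 7, 11, 17, 8, 22, 12, 18, 9]

rank→(start, suffix):
  0 → (26, 'a')
  1 → (5, 'abgghfghdcfdghfaehdcea')
  2 → (20, 'aehdcea')
  3 → (0, 'bedeeabgghfghdcfdghfaehdcea')
  4 → (6, 'bgghfghdcfdghfaehdcea')
  5 → (24, 'cea')
  6 → (14, 'cfdghfaehdcea')
  7 → (23, 'dcea')
  8 → (13, 'dcfdghfaehdcea')
  9 → (2, 'deeabgghfghdcfdghfaehdcea')
  10 → (16, 'dghfaehdcea')
  11 → (25, 'ea')
  12 → (4, 'eabgghfghdcfdghfaehdcea')
  13 → (1, 'edeeabgghfghdcfdghfaehdcea')
  14 → (3, 'eeabgghfghdcfdghfaehdcea')
  15 → (21, 'ehdcea')
  16 → (19, 'faehdcea')
  17 → (15, 'fdghfaehdcea')
  18 → (10, 'fghdcfdghfaehdcea')
  19 → (7, 'gghfghdcfdghfaehdcea')
  20 → (11, 'ghdcfdghfaehdcea')
  21 → (17, 'ghfaehdcea')
  22 → (8, 'ghfghdcfdghfaehdcea')
  23 → (22, 'hdcea')
  24 → (12, 'hdcfdghfaehdcea')
  25 → (18, 'hfaehdcea')
  26 → (9, 'hfghdcfdghfaehdcea')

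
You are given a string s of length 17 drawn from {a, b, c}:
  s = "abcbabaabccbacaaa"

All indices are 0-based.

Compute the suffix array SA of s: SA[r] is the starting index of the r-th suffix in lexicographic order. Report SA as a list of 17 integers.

[16, 15, 14, 6, 4, 0, 7, 12, 5, 3, 11, 1, 8, 13, 2, 10, 9]

rank | idx | suffix
   0 |  16 | a
   1 |  15 | aa
   2 |  14 | aaa
   3 |   6 | aabccbacaaa
   4 |   4 | abaabccbacaaa
   5 |   0 | abcbabaabccbacaaa
   6 |   7 | abccbacaaa
   7 |  12 | acaaa
   8 |   5 | baabccbacaaa
   9 |   3 | babaabccbacaaa
  10 |  11 | bacaaa
  11 |   1 | bcbabaabccbacaaa
  12 |   8 | bccbacaaa
  13 |  13 | caaa
  14 |   2 | cbabaabccbacaaa
  15 |  10 | cbacaaa
  16 |   9 | ccbacaaa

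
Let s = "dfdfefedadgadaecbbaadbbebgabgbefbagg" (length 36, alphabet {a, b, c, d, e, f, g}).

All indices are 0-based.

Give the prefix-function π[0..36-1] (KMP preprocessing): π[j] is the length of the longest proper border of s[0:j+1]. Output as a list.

[0, 0, 1, 2, 0, 0, 0, 1, 0, 1, 0, 0, 1, 0, 0, 0, 0, 0, 0, 0, 1, 0, 0, 0, 0, 0, 0, 0, 0, 0, 0, 0, 0, 0, 0, 0]

π[0] = 0
j=1 s[j]='f': π[1]=0 (border '')
j=2 s[j]='d': π[2]=1 (border 'd')
j=3 s[j]='f': π[3]=2 (border 'df')
j=4 s[j]='e': k: 2→0; π[4]=0 (border '')
j=5 s[j]='f': π[5]=0 (border '')
j=6 s[j]='e': π[6]=0 (border '')
j=7 s[j]='d': π[7]=1 (border 'd')
j=8 s[j]='a': k: 1→0; π[8]=0 (border '')
j=9 s[j]='d': π[9]=1 (border 'd')
j=10 s[j]='g': k: 1→0; π[10]=0 (border '')
j=11 s[j]='a': π[11]=0 (border '')
j=12 s[j]='d': π[12]=1 (border 'd')
j=13 s[j]='a': k: 1→0; π[13]=0 (border '')
j=14 s[j]='e': π[14]=0 (border '')
j=15 s[j]='c': π[15]=0 (border '')
j=16 s[j]='b': π[16]=0 (border '')
j=17 s[j]='b': π[17]=0 (border '')
j=18 s[j]='a': π[18]=0 (border '')
j=19 s[j]='a': π[19]=0 (border '')
j=20 s[j]='d': π[20]=1 (border 'd')
j=21 s[j]='b': k: 1→0; π[21]=0 (border '')
j=22 s[j]='b': π[22]=0 (border '')
j=23 s[j]='e': π[23]=0 (border '')
j=24 s[j]='b': π[24]=0 (border '')
j=25 s[j]='g': π[25]=0 (border '')
j=26 s[j]='a': π[26]=0 (border '')
j=27 s[j]='b': π[27]=0 (border '')
j=28 s[j]='g': π[28]=0 (border '')
j=29 s[j]='b': π[29]=0 (border '')
j=30 s[j]='e': π[30]=0 (border '')
j=31 s[j]='f': π[31]=0 (border '')
j=32 s[j]='b': π[32]=0 (border '')
j=33 s[j]='a': π[33]=0 (border '')
j=34 s[j]='g': π[34]=0 (border '')
j=35 s[j]='g': π[35]=0 (border '')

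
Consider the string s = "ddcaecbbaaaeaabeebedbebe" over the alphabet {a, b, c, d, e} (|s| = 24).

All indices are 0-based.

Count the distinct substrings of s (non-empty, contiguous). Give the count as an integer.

sorted suffixes:
  #0 SA[0]=8  'aaaeaabeebedbebe'
  #1 SA[1]=12  'aabeebedbebe'
  #2 SA[2]=9  'aaeaabeebedbebe'
  #3 SA[3]=13  'abeebedbebe'
  #4 SA[4]=10  'aeaabeebedbebe'
  #5 SA[5]=3  'aecbbaaaeaabeebedbebe'
  #6 SA[6]=7  'baaaeaabeebedbebe'
  #7 SA[7]=6  'bbaaaeaabeebedbebe'
  #8 SA[8]=22  'be'
  #9 SA[9]=20  'bebe'
  #10 SA[10]=17  'bedbebe'
  #11 SA[11]=14  'beebedbebe'
  #12 SA[12]=2  'caecbbaaaeaabeebedbebe'
  #13 SA[13]=5  'cbbaaaeaabeebedbebe'
  #14 SA[14]=19  'dbebe'
  #15 SA[15]=1  'dcaecbbaaaeaabeebedbebe'
  #16 SA[16]=0  'ddcaecbbaaaeaabeebedbebe'
  #17 SA[17]=23  'e'
  #18 SA[18]=11  'eaabeebedbebe'
  #19 SA[19]=21  'ebe'
  #20 SA[20]=16  'ebedbebe'
  #21 SA[21]=4  'ecbbaaaeaabeebedbebe'
  #22 SA[22]=18  'edbebe'
  #23 SA[23]=15  'eebedbebe'

SA = [8, 12, 9, 13, 10, 3, 7, 6, 22, 20, 17, 14, 2, 5, 19, 1, 0, 23, 11, 21, 16, 4, 18, 15]
[i] adj suffixes → lcp
  [1] 8/12 → 2 ('aa')
  [2] 12/9 → 2 ('aa')
  [3] 9/13 → 1 ('a')
  [4] 13/10 → 1 ('a')
  [5] 10/3 → 2 ('ae')
  [6] 3/7 → 0 ('')
  [7] 7/6 → 1 ('b')
  [8] 6/22 → 1 ('b')
  [9] 22/20 → 2 ('be')
  [10] 20/17 → 2 ('be')
  [11] 17/14 → 2 ('be')
  [12] 14/2 → 0 ('')
  [13] 2/5 → 1 ('c')
  [14] 5/19 → 0 ('')
  [15] 19/1 → 1 ('d')
  [16] 1/0 → 1 ('d')
  [17] 0/23 → 0 ('')
  [18] 23/11 → 1 ('e')
  [19] 11/21 → 1 ('e')
  [20] 21/16 → 3 ('ebe')
  [21] 16/4 → 1 ('e')
  [22] 4/18 → 1 ('e')
  [23] 18/15 → 1 ('e')

n(n+1)/2 = 24·25/2 = 300
Σ LCP = 0 + 2 + 2 + 1 + 1 + 2 + 0 + 1 + 1 + 2 + 2 + 2 + 0 + 1 + 0 + 1 + 1 + 0 + 1 + 1 + 3 + 1 + 1 + 1 = 27
distinct = 300 − 27 = 273

273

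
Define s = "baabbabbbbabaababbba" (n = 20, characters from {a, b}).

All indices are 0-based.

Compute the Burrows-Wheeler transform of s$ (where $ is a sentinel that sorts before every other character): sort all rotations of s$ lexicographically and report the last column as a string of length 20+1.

abbbbaabbba$babbbaaba

rank  rotation               last
    0  $baabbabbbbabaababbba  a
    1  a$baabbabbbbabaababbb  b
    2  aababbba$baabbabbbbab  b
    3  aabbabbbbabaababbba$b  b
    4  abaababbba$baabbabbbb  b
    5  ababbba$baabbabbbbaba  a
    6  abbabbbbabaababbba$ba  a
    7  abbba$baabbabbbbabaab  b
    8  abbbbabaababbba$baabb  b
    9  ba$baabbabbbbabaababb  b
   10  baababbba$baabbabbbba  a
   11  baabbabbbbabaababbba$  $
   12  babaababbba$baabbabbb  b
   13  babbba$baabbabbbbabaa  a
   14  babbbbabaababbba$baab  b
   15  bba$baabbabbbbabaabab  b
   16  bbabaababbba$baabbabb  b
   17  bbabbbbabaababbba$baa  a
   18  bbba$baabbabbbbabaaba  a
   19  bbbabaababbba$baabbab  b
   20  bbbbabaababbba$baabba  a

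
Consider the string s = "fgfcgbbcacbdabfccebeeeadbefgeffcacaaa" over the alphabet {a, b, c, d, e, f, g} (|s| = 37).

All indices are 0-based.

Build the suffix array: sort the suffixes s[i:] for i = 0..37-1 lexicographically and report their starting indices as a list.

[36, 35, 34, 12, 32, 8, 22, 5, 6, 10, 18, 24, 13, 33, 31, 7, 9, 15, 16, 3, 11, 23, 21, 17, 20, 19, 28, 25, 30, 14, 2, 29, 26, 0, 4, 27, 1]

rank | idx | suffix
   0 |  36 | a
   1 |  35 | aa
   2 |  34 | aaa
   3 |  12 | abfccebeeeadbefgeffcacaaa
   4 |  32 | acaaa
   5 |   8 | acbdabfccebeeeadbefgeffcacaaa
   6 |  22 | adbefgeffcacaaa
   7 |   5 | bbcacbdabfccebeeeadbefgeffcacaaa
   8 |   6 | bcacbdabfccebeeeadbefgeffcacaaa
   9 |  10 | bdabfccebeeeadbefgeffcacaaa
  10 |  18 | beeeadbefgeffcacaaa
  11 |  24 | befgeffcacaaa
  12 |  13 | bfccebeeeadbefgeffcacaaa
  13 |  33 | caaa
  14 |  31 | cacaaa
  15 |   7 | cacbdabfccebeeeadbefgeffcacaaa
  16 |   9 | cbdabfccebeeeadbefgeffcacaaa
  17 |  15 | ccebeeeadbefgeffcacaaa
  18 |  16 | cebeeeadbefgeffcacaaa
  19 |   3 | cgbbcacbdabfccebeeeadbefgeffcacaaa
  20 |  11 | dabfccebeeeadbefgeffcacaaa
  21 |  23 | dbefgeffcacaaa
  22 |  21 | eadbefgeffcacaaa
  23 |  17 | ebeeeadbefgeffcacaaa
  24 |  20 | eeadbefgeffcacaaa
  25 |  19 | eeeadbefgeffcacaaa
  26 |  28 | effcacaaa
  27 |  25 | efgeffcacaaa
  28 |  30 | fcacaaa
  29 |  14 | fccebeeeadbefgeffcacaaa
  30 |   2 | fcgbbcacbdabfccebeeeadbefgeffcacaaa
  31 |  29 | ffcacaaa
  32 |  26 | fgeffcacaaa
  33 |   0 | fgfcgbbcacbdabfccebeeeadbefgeffcacaaa
  34 |   4 | gbbcacbdabfccebeeeadbefgeffcacaaa
  35 |  27 | geffcacaaa
  36 |   1 | gfcgbbcacbdabfccebeeeadbefgeffcacaaa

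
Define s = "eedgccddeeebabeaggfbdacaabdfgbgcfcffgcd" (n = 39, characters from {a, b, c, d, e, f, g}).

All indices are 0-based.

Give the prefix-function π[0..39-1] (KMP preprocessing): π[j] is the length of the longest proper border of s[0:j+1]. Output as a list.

π[0] = 0
j=1 s[j]='e': π[1]=1 (border 'e')
j=2 s[j]='d': k: 1→0; π[2]=0 (border '')
j=3 s[j]='g': π[3]=0 (border '')
j=4 s[j]='c': π[4]=0 (border '')
j=5 s[j]='c': π[5]=0 (border '')
j=6 s[j]='d': π[6]=0 (border '')
j=7 s[j]='d': π[7]=0 (border '')
j=8 s[j]='e': π[8]=1 (border 'e')
j=9 s[j]='e': π[9]=2 (border 'ee')
j=10 s[j]='e': k: 2→1; π[10]=2 (border 'ee')
j=11 s[j]='b': k: 2→1→0; π[11]=0 (border '')
j=12 s[j]='a': π[12]=0 (border '')
j=13 s[j]='b': π[13]=0 (border '')
j=14 s[j]='e': π[14]=1 (border 'e')
j=15 s[j]='a': k: 1→0; π[15]=0 (border '')
j=16 s[j]='g': π[16]=0 (border '')
j=17 s[j]='g': π[17]=0 (border '')
j=18 s[j]='f': π[18]=0 (border '')
j=19 s[j]='b': π[19]=0 (border '')
j=20 s[j]='d': π[20]=0 (border '')
j=21 s[j]='a': π[21]=0 (border '')
j=22 s[j]='c': π[22]=0 (border '')
j=23 s[j]='a': π[23]=0 (border '')
j=24 s[j]='a': π[24]=0 (border '')
j=25 s[j]='b': π[25]=0 (border '')
j=26 s[j]='d': π[26]=0 (border '')
j=27 s[j]='f': π[27]=0 (border '')
j=28 s[j]='g': π[28]=0 (border '')
j=29 s[j]='b': π[29]=0 (border '')
j=30 s[j]='g': π[30]=0 (border '')
j=31 s[j]='c': π[31]=0 (border '')
j=32 s[j]='f': π[32]=0 (border '')
j=33 s[j]='c': π[33]=0 (border '')
j=34 s[j]='f': π[34]=0 (border '')
j=35 s[j]='f': π[35]=0 (border '')
j=36 s[j]='g': π[36]=0 (border '')
j=37 s[j]='c': π[37]=0 (border '')
j=38 s[j]='d': π[38]=0 (border '')

[0, 1, 0, 0, 0, 0, 0, 0, 1, 2, 2, 0, 0, 0, 1, 0, 0, 0, 0, 0, 0, 0, 0, 0, 0, 0, 0, 0, 0, 0, 0, 0, 0, 0, 0, 0, 0, 0, 0]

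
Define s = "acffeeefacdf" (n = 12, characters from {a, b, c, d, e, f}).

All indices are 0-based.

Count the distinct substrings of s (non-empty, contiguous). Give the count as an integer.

sorted suffixes:
  #0 SA[0]=8  'acdf'
  #1 SA[1]=0  'acffeeefacdf'
  #2 SA[2]=9  'cdf'
  #3 SA[3]=1  'cffeeefacdf'
  #4 SA[4]=10  'df'
  #5 SA[5]=4  'eeefacdf'
  #6 SA[6]=5  'eefacdf'
  #7 SA[7]=6  'efacdf'
  #8 SA[8]=11  'f'
  #9 SA[9]=7  'facdf'
  #10 SA[10]=3  'feeefacdf'
  #11 SA[11]=2  'ffeeefacdf'

SA = [8, 0, 9, 1, 10, 4, 5, 6, 11, 7, 3, 2]
i: (SA[i-1],SA[i]) lcp shared
  1: (8,0) 2 'ac'
  2: (0,9) 0 ''
  3: (9,1) 1 'c'
  4: (1,10) 0 ''
  5: (10,4) 0 ''
  6: (4,5) 2 'ee'
  7: (5,6) 1 'e'
  8: (6,11) 0 ''
  9: (11,7) 1 'f'
  10: (7,3) 1 'f'
  11: (3,2) 1 'f'

n(n+1)/2 = 12·13/2 = 78
Σ LCP = 0 + 2 + 0 + 1 + 0 + 0 + 2 + 1 + 0 + 1 + 1 + 1 = 9
distinct = 78 − 9 = 69

69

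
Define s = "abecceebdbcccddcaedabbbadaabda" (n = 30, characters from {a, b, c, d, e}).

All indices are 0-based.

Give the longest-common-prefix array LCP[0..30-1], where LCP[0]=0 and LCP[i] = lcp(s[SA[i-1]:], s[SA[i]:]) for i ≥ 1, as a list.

rank→(start, suffix):
  0 → (29, 'a')
  1 → (25, 'aabda')
  2 → (19, 'abbbadaabda')
  3 → (26, 'abda')
  4 → (0, 'abecceebdbcccddcaedabbbadaabda')
  5 → (23, 'adaabda')
  6 → (16, 'aedabbbadaabda')
  7 → (22, 'badaabda')
  8 → (21, 'bbadaabda')
  9 → (20, 'bbbadaabda')
  10 → (9, 'bcccddcaedabbbadaabda')
  11 → (27, 'bda')
  12 → (7, 'bdbcccddcaedabbbadaabda')
  13 → (1, 'becceebdbcccddcaedabbbadaabda')
  14 → (15, 'caedabbbadaabda')
  15 → (10, 'cccddcaedabbbadaabda')
  16 → (11, 'ccddcaedabbbadaabda')
  17 → (3, 'cceebdbcccddcaedabbbadaabda')
  18 → (12, 'cddcaedabbbadaabda')
  19 → (4, 'ceebdbcccddcaedabbbadaabda')
  20 → (28, 'da')
  21 → (24, 'daabda')
  22 → (18, 'dabbbadaabda')
  23 → (8, 'dbcccddcaedabbbadaabda')
  24 → (14, 'dcaedabbbadaabda')
  25 → (13, 'ddcaedabbbadaabda')
  26 → (6, 'ebdbcccddcaedabbbadaabda')
  27 → (2, 'ecceebdbcccddcaedabbbadaabda')
  28 → (17, 'edabbbadaabda')
  29 → (5, 'eebdbcccddcaedabbbadaabda')

SA = [29, 25, 19, 26, 0, 23, 16, 22, 21, 20, 9, 27, 7, 1, 15, 10, 11, 3, 12, 4, 28, 24, 18, 8, 14, 13, 6, 2, 17, 5]
rank  pair      lcp
   1  s[29:],s[25:]  1  'a'
   2  s[25:],s[19:]  1  'a'
   3  s[19:],s[26:]  2  'ab'
   4  s[26:],s[0:]  2  'ab'
   5  s[0:],s[23:]  1  'a'
   6  s[23:],s[16:]  1  'a'
   7  s[16:],s[22:]  0  ''
   8  s[22:],s[21:]  1  'b'
   9  s[21:],s[20:]  2  'bb'
  10  s[20:],s[9:]  1  'b'
  11  s[9:],s[27:]  1  'b'
  12  s[27:],s[7:]  2  'bd'
  13  s[7:],s[1:]  1  'b'
  14  s[1:],s[15:]  0  ''
  15  s[15:],s[10:]  1  'c'
  16  s[10:],s[11:]  2  'cc'
  17  s[11:],s[3:]  2  'cc'
  18  s[3:],s[12:]  1  'c'
  19  s[12:],s[4:]  1  'c'
  20  s[4:],s[28:]  0  ''
  21  s[28:],s[24:]  2  'da'
  22  s[24:],s[18:]  2  'da'
  23  s[18:],s[8:]  1  'd'
  24  s[8:],s[14:]  1  'd'
  25  s[14:],s[13:]  1  'd'
  26  s[13:],s[6:]  0  ''
  27  s[6:],s[2:]  1  'e'
  28  s[2:],s[17:]  1  'e'
  29  s[17:],s[5:]  1  'e'

[0, 1, 1, 2, 2, 1, 1, 0, 1, 2, 1, 1, 2, 1, 0, 1, 2, 2, 1, 1, 0, 2, 2, 1, 1, 1, 0, 1, 1, 1]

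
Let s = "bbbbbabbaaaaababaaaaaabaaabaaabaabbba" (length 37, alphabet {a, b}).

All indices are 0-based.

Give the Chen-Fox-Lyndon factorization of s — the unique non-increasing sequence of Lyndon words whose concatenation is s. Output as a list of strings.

["b", "b", "b", "b", "b", "abb", "aaaaabab", "aaaaaabaaabaaabaabbb", "a"]

emit factor 1: 'b' (i=0, period=1)
emit factor 2: 'b' (i=1, period=1)
emit factor 3: 'b' (i=2, period=1)
emit factor 4: 'b' (i=3, period=1)
emit factor 5: 'b' (i=4, period=1)
emit factor 6: 'abb' (i=5, period=3)
emit factor 7: 'aaaaabab' (i=8, period=8)
emit factor 8: 'aaaaaabaaabaaabaabbb' (i=16, period=20)
emit factor 9: 'a' (i=36, period=1)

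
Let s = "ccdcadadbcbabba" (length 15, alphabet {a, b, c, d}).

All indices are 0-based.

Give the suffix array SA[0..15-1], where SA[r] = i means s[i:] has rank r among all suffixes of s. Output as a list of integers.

[14, 11, 4, 6, 13, 10, 12, 8, 3, 9, 0, 1, 5, 7, 2]

rank→(start, suffix):
  0 → (14, 'a')
  1 → (11, 'abba')
  2 → (4, 'adadbcbabba')
  3 → (6, 'adbcbabba')
  4 → (13, 'ba')
  5 → (10, 'babba')
  6 → (12, 'bba')
  7 → (8, 'bcbabba')
  8 → (3, 'cadadbcbabba')
  9 → (9, 'cbabba')
  10 → (0, 'ccdcadadbcbabba')
  11 → (1, 'cdcadadbcbabba')
  12 → (5, 'dadbcbabba')
  13 → (7, 'dbcbabba')
  14 → (2, 'dcadadbcbabba')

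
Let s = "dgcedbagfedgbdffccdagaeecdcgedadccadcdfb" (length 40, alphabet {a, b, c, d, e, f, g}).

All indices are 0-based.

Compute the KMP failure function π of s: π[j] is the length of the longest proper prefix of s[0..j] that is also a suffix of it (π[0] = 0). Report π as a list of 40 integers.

[0, 0, 0, 0, 1, 0, 0, 0, 0, 0, 1, 2, 0, 1, 0, 0, 0, 0, 1, 0, 0, 0, 0, 0, 0, 1, 0, 0, 0, 1, 0, 1, 0, 0, 0, 1, 0, 1, 0, 0]

π[0] = 0
j=1 s[j]='g': π[1]=0 (border '')
j=2 s[j]='c': π[2]=0 (border '')
j=3 s[j]='e': π[3]=0 (border '')
j=4 s[j]='d': π[4]=1 (border 'd')
j=5 s[j]='b': k: 1→0; π[5]=0 (border '')
j=6 s[j]='a': π[6]=0 (border '')
j=7 s[j]='g': π[7]=0 (border '')
j=8 s[j]='f': π[8]=0 (border '')
j=9 s[j]='e': π[9]=0 (border '')
j=10 s[j]='d': π[10]=1 (border 'd')
j=11 s[j]='g': π[11]=2 (border 'dg')
j=12 s[j]='b': k: 2→0; π[12]=0 (border '')
j=13 s[j]='d': π[13]=1 (border 'd')
j=14 s[j]='f': k: 1→0; π[14]=0 (border '')
j=15 s[j]='f': π[15]=0 (border '')
j=16 s[j]='c': π[16]=0 (border '')
j=17 s[j]='c': π[17]=0 (border '')
j=18 s[j]='d': π[18]=1 (border 'd')
j=19 s[j]='a': k: 1→0; π[19]=0 (border '')
j=20 s[j]='g': π[20]=0 (border '')
j=21 s[j]='a': π[21]=0 (border '')
j=22 s[j]='e': π[22]=0 (border '')
j=23 s[j]='e': π[23]=0 (border '')
j=24 s[j]='c': π[24]=0 (border '')
j=25 s[j]='d': π[25]=1 (border 'd')
j=26 s[j]='c': k: 1→0; π[26]=0 (border '')
j=27 s[j]='g': π[27]=0 (border '')
j=28 s[j]='e': π[28]=0 (border '')
j=29 s[j]='d': π[29]=1 (border 'd')
j=30 s[j]='a': k: 1→0; π[30]=0 (border '')
j=31 s[j]='d': π[31]=1 (border 'd')
j=32 s[j]='c': k: 1→0; π[32]=0 (border '')
j=33 s[j]='c': π[33]=0 (border '')
j=34 s[j]='a': π[34]=0 (border '')
j=35 s[j]='d': π[35]=1 (border 'd')
j=36 s[j]='c': k: 1→0; π[36]=0 (border '')
j=37 s[j]='d': π[37]=1 (border 'd')
j=38 s[j]='f': k: 1→0; π[38]=0 (border '')
j=39 s[j]='b': π[39]=0 (border '')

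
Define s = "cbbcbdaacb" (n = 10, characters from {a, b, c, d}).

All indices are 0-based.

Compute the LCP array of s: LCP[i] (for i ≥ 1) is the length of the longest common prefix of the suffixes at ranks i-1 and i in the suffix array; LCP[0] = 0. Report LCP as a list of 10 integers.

[0, 1, 0, 1, 1, 1, 0, 2, 2, 0]

rank | idx | suffix
   0 |   6 | aacb
   1 |   7 | acb
   2 |   9 | b
   3 |   1 | bbcbdaacb
   4 |   2 | bcbdaacb
   5 |   4 | bdaacb
   6 |   8 | cb
   7 |   0 | cbbcbdaacb
   8 |   3 | cbdaacb
   9 |   5 | daacb

SA = [6, 7, 9, 1, 2, 4, 8, 0, 3, 5]
rank  pair      lcp
   1  s[6:],s[7:]  1  'a'
   2  s[7:],s[9:]  0  ''
   3  s[9:],s[1:]  1  'b'
   4  s[1:],s[2:]  1  'b'
   5  s[2:],s[4:]  1  'b'
   6  s[4:],s[8:]  0  ''
   7  s[8:],s[0:]  2  'cb'
   8  s[0:],s[3:]  2  'cb'
   9  s[3:],s[5:]  0  ''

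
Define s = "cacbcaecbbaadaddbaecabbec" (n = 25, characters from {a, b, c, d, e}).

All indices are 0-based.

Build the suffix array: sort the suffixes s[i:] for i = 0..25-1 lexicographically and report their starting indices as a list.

[10, 20, 1, 11, 13, 17, 5, 9, 16, 8, 21, 3, 22, 24, 19, 0, 4, 7, 2, 12, 15, 14, 23, 18, 6]

rank | idx | suffix
   0 |  10 | aadaddbaecabbec
   1 |  20 | abbec
   2 |   1 | acbcaecbbaadaddbaecabbec
   3 |  11 | adaddbaecabbec
   4 |  13 | addbaecabbec
   5 |  17 | aecabbec
   6 |   5 | aecbbaadaddbaecabbec
   7 |   9 | baadaddbaecabbec
   8 |  16 | baecabbec
   9 |   8 | bbaadaddbaecabbec
  10 |  21 | bbec
  11 |   3 | bcaecbbaadaddbaecabbec
  12 |  22 | bec
  13 |  24 | c
  14 |  19 | cabbec
  15 |   0 | cacbcaecbbaadaddbaecabbec
  16 |   4 | caecbbaadaddbaecabbec
  17 |   7 | cbbaadaddbaecabbec
  18 |   2 | cbcaecbbaadaddbaecabbec
  19 |  12 | daddbaecabbec
  20 |  15 | dbaecabbec
  21 |  14 | ddbaecabbec
  22 |  23 | ec
  23 |  18 | ecabbec
  24 |   6 | ecbbaadaddbaecabbec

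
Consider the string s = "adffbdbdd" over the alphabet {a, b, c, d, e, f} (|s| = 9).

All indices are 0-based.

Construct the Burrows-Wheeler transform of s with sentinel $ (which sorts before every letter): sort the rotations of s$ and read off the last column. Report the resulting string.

d$fddbbafd

rank  rotation    last
    0  $adffbdbdd  d
    1  adffbdbdd$  $
    2  bdbdd$adff  f
    3  bdd$adffbd  d
    4  d$adffbdbd  d
    5  dbdd$adffb  b
    6  dd$adffbdb  b
    7  dffbdbdd$a  a
    8  fbdbdd$adf  f
    9  ffbdbdd$ad  d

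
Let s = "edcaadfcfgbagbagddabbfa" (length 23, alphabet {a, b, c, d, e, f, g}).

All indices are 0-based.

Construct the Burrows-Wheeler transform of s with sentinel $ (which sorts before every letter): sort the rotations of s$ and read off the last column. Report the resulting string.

rank  rotation                  last
    0  $edcaadfcfgbagbagddabbfa  a
    1  a$edcaadfcfgbagbagddabbf  f
    2  aadfcfgbagbagddabbfa$edc  c
    3  abbfa$edcaadfcfgbagbagdd  d
    4  adfcfgbagbagddabbfa$edca  a
    5  agbagddabbfa$edcaadfcfgb  b
    6  agddabbfa$edcaadfcfgbagb  b
    7  bagbagddabbfa$edcaadfcfg  g
    8  bagddabbfa$edcaadfcfgbag  g
    9  bbfa$edcaadfcfgbagbagdda  a
   10  bfa$edcaadfcfgbagbagddab  b
   11  caadfcfgbagbagddabbfa$ed  d
   12  cfgbagbagddabbfa$edcaadf  f
   13  dabbfa$edcaadfcfgbagbagd  d
   14  dcaadfcfgbagbagddabbfa$e  e
   15  ddabbfa$edcaadfcfgbagbag  g
   16  dfcfgbagbagddabbfa$edcaa  a
   17  edcaadfcfgbagbagddabbfa$  $
   18  fa$edcaadfcfgbagbagddabb  b
   19  fcfgbagbagddabbfa$edcaad  d
   20  fgbagbagddabbfa$edcaadfc  c
   21  gbagbagddabbfa$edcaadfcf  f
   22  gbagddabbfa$edcaadfcfgba  a
   23  gddabbfa$edcaadfcfgbagba  a

afcdabbggabdfdega$bdcfaa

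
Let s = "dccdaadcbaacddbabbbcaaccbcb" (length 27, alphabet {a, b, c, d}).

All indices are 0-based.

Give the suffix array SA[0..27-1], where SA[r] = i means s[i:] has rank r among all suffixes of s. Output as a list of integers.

[20, 9, 4, 15, 21, 10, 5, 26, 8, 14, 16, 17, 18, 24, 19, 25, 7, 23, 22, 1, 2, 11, 3, 13, 6, 0, 12]

rank→(start, suffix):
  0 → (20, 'aaccbcb')
  1 → (9, 'aacddbabbbcaaccbcb')
  2 → (4, 'aadcbaacddbabbbcaaccbcb')
  3 → (15, 'abbbcaaccbcb')
  4 → (21, 'accbcb')
  5 → (10, 'acddbabbbcaaccbcb')
  6 → (5, 'adcbaacddbabbbcaaccbcb')
  7 → (26, 'b')
  8 → (8, 'baacddbabbbcaaccbcb')
  9 → (14, 'babbbcaaccbcb')
  10 → (16, 'bbbcaaccbcb')
  11 → (17, 'bbcaaccbcb')
  12 → (18, 'bcaaccbcb')
  13 → (24, 'bcb')
  14 → (19, 'caaccbcb')
  15 → (25, 'cb')
  16 → (7, 'cbaacddbabbbcaaccbcb')
  17 → (23, 'cbcb')
  18 → (22, 'ccbcb')
  19 → (1, 'ccdaadcbaacddbabbbcaaccbcb')
  20 → (2, 'cdaadcbaacddbabbbcaaccbcb')
  21 → (11, 'cddbabbbcaaccbcb')
  22 → (3, 'daadcbaacddbabbbcaaccbcb')
  23 → (13, 'dbabbbcaaccbcb')
  24 → (6, 'dcbaacddbabbbcaaccbcb')
  25 → (0, 'dccdaadcbaacddbabbbcaaccbcb')
  26 → (12, 'ddbabbbcaaccbcb')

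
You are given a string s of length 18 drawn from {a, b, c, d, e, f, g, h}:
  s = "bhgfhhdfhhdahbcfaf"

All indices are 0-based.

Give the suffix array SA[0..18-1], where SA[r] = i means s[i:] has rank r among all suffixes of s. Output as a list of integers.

rank→(start, suffix):
  0 → (16, 'af')
  1 → (11, 'ahbcfaf')
  2 → (13, 'bcfaf')
  3 → (0, 'bhgfhhdfhhdahbcfaf')
  4 → (14, 'cfaf')
  5 → (10, 'dahbcfaf')
  6 → (6, 'dfhhdahbcfaf')
  7 → (17, 'f')
  8 → (15, 'faf')
  9 → (7, 'fhhdahbcfaf')
  10 → (3, 'fhhdfhhdahbcfaf')
  11 → (2, 'gfhhdfhhdahbcfaf')
  12 → (12, 'hbcfaf')
  13 → (9, 'hdahbcfaf')
  14 → (5, 'hdfhhdahbcfaf')
  15 → (1, 'hgfhhdfhhdahbcfaf')
  16 → (8, 'hhdahbcfaf')
  17 → (4, 'hhdfhhdahbcfaf')

[16, 11, 13, 0, 14, 10, 6, 17, 15, 7, 3, 2, 12, 9, 5, 1, 8, 4]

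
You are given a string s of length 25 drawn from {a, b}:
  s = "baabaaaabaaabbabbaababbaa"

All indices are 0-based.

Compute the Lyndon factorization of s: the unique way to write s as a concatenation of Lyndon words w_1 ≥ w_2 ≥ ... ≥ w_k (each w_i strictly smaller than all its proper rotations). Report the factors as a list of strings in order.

emit factor 1: 'b' (i=0, period=1)
emit factor 2: 'aab' (i=1, period=3)
emit factor 3: 'aaaabaaabbabbaababb' (i=4, period=19)
emit factor 4: 'a' (i=23, period=1)
emit factor 5: 'a' (i=24, period=1)

["b", "aab", "aaaabaaabbabbaababb", "a", "a"]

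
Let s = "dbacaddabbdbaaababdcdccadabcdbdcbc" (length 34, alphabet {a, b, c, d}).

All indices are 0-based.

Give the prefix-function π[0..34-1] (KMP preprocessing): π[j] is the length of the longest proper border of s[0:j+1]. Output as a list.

[0, 0, 0, 0, 0, 1, 1, 0, 0, 0, 1, 2, 3, 0, 0, 0, 0, 0, 1, 0, 1, 0, 0, 0, 1, 0, 0, 0, 1, 2, 1, 0, 0, 0]

π[0] = 0
j=1 s[j]='b': π[1]=0 (border '')
j=2 s[j]='a': π[2]=0 (border '')
j=3 s[j]='c': π[3]=0 (border '')
j=4 s[j]='a': π[4]=0 (border '')
j=5 s[j]='d': π[5]=1 (border 'd')
j=6 s[j]='d': k: 1→0; π[6]=1 (border 'd')
j=7 s[j]='a': k: 1→0; π[7]=0 (border '')
j=8 s[j]='b': π[8]=0 (border '')
j=9 s[j]='b': π[9]=0 (border '')
j=10 s[j]='d': π[10]=1 (border 'd')
j=11 s[j]='b': π[11]=2 (border 'db')
j=12 s[j]='a': π[12]=3 (border 'dba')
j=13 s[j]='a': k: 3→0; π[13]=0 (border '')
j=14 s[j]='a': π[14]=0 (border '')
j=15 s[j]='b': π[15]=0 (border '')
j=16 s[j]='a': π[16]=0 (border '')
j=17 s[j]='b': π[17]=0 (border '')
j=18 s[j]='d': π[18]=1 (border 'd')
j=19 s[j]='c': k: 1→0; π[19]=0 (border '')
j=20 s[j]='d': π[20]=1 (border 'd')
j=21 s[j]='c': k: 1→0; π[21]=0 (border '')
j=22 s[j]='c': π[22]=0 (border '')
j=23 s[j]='a': π[23]=0 (border '')
j=24 s[j]='d': π[24]=1 (border 'd')
j=25 s[j]='a': k: 1→0; π[25]=0 (border '')
j=26 s[j]='b': π[26]=0 (border '')
j=27 s[j]='c': π[27]=0 (border '')
j=28 s[j]='d': π[28]=1 (border 'd')
j=29 s[j]='b': π[29]=2 (border 'db')
j=30 s[j]='d': k: 2→0; π[30]=1 (border 'd')
j=31 s[j]='c': k: 1→0; π[31]=0 (border '')
j=32 s[j]='b': π[32]=0 (border '')
j=33 s[j]='c': π[33]=0 (border '')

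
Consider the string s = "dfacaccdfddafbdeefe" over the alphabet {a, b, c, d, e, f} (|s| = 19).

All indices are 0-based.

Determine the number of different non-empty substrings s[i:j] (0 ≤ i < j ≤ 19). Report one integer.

rank | idx | suffix
   0 |   2 | acaccdfddafbdeefe
   1 |   4 | accdfddafbdeefe
   2 |  11 | afbdeefe
   3 |  13 | bdeefe
   4 |   3 | caccdfddafbdeefe
   5 |   5 | ccdfddafbdeefe
   6 |   6 | cdfddafbdeefe
   7 |  10 | dafbdeefe
   8 |   9 | ddafbdeefe
   9 |  14 | deefe
  10 |   0 | dfacaccdfddafbdeefe
  11 |   7 | dfddafbdeefe
  12 |  18 | e
  13 |  15 | eefe
  14 |  16 | efe
  15 |   1 | facaccdfddafbdeefe
  16 |  12 | fbdeefe
  17 |   8 | fddafbdeefe
  18 |  17 | fe

SA = [2, 4, 11, 13, 3, 5, 6, 10, 9, 14, 0, 7, 18, 15, 16, 1, 12, 8, 17]
rank  pair      lcp
   1  s[2:],s[4:]  2  'ac'
   2  s[4:],s[11:]  1  'a'
   3  s[11:],s[13:]  0  ''
   4  s[13:],s[3:]  0  ''
   5  s[3:],s[5:]  1  'c'
   6  s[5:],s[6:]  1  'c'
   7  s[6:],s[10:]  0  ''
   8  s[10:],s[9:]  1  'd'
   9  s[9:],s[14:]  1  'd'
  10  s[14:],s[0:]  1  'd'
  11  s[0:],s[7:]  2  'df'
  12  s[7:],s[18:]  0  ''
  13  s[18:],s[15:]  1  'e'
  14  s[15:],s[16:]  1  'e'
  15  s[16:],s[1:]  0  ''
  16  s[1:],s[12:]  1  'f'
  17  s[12:],s[8:]  1  'f'
  18  s[8:],s[17:]  1  'f'

n(n+1)/2 = 19·20/2 = 190
Σ LCP = 0 + 2 + 1 + 0 + 0 + 1 + 1 + 0 + 1 + 1 + 1 + 2 + 0 + 1 + 1 + 0 + 1 + 1 + 1 = 15
distinct = 190 − 15 = 175

175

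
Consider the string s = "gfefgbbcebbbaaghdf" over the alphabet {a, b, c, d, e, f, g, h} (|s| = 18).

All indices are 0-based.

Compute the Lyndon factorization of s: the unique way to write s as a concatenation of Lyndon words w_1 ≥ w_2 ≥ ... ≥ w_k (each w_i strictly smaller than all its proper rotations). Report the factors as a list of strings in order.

["g", "f", "efg", "bbce", "b", "b", "b", "aaghdf"]

emit factor 1: 'g' (i=0, period=1)
emit factor 2: 'f' (i=1, period=1)
emit factor 3: 'efg' (i=2, period=3)
emit factor 4: 'bbce' (i=5, period=4)
emit factor 5: 'b' (i=9, period=1)
emit factor 6: 'b' (i=10, period=1)
emit factor 7: 'b' (i=11, period=1)
emit factor 8: 'aaghdf' (i=12, period=6)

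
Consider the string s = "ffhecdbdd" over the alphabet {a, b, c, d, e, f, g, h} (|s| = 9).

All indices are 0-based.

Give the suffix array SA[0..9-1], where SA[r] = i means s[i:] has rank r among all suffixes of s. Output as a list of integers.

rank | idx | suffix
   0 |   6 | bdd
   1 |   4 | cdbdd
   2 |   8 | d
   3 |   5 | dbdd
   4 |   7 | dd
   5 |   3 | ecdbdd
   6 |   0 | ffhecdbdd
   7 |   1 | fhecdbdd
   8 |   2 | hecdbdd

[6, 4, 8, 5, 7, 3, 0, 1, 2]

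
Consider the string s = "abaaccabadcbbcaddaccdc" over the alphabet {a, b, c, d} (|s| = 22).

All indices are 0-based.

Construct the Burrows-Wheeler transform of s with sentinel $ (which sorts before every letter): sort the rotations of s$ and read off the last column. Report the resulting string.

cb$cadbcaacbdcbdaacdcaa

rank  rotation                 last
    0  $abaaccabadcbbcaddaccdc  c
    1  aaccabadcbbcaddaccdc$ab  b
    2  abaaccabadcbbcaddaccdc$  $
    3  abadcbbcaddaccdc$abaacc  c
    4  accabadcbbcaddaccdc$aba  a
    5  accdc$abaaccabadcbbcadd  d
    6  adcbbcaddaccdc$abaaccab  b
    7  addaccdc$abaaccabadcbbc  c
    8  baaccabadcbbcaddaccdc$a  a
    9  badcbbcaddaccdc$abaacca  a
   10  bbcaddaccdc$abaaccabadc  c
   11  bcaddaccdc$abaaccabadcb  b
   12  c$abaaccabadcbbcaddaccd  d
   13  cabadcbbcaddaccdc$abaac  c
   14  caddaccdc$abaaccabadcbb  b
   15  cbbcaddaccdc$abaaccabad  d
   16  ccabadcbbcaddaccdc$abaa  a
   17  ccdc$abaaccabadcbbcadda  a
   18  cdc$abaaccabadcbbcaddac  c
   19  daccdc$abaaccabadcbbcad  d
   20  dc$abaaccabadcbbcaddacc  c
   21  dcbbcaddaccdc$abaaccaba  a
   22  ddaccdc$abaaccabadcbbca  a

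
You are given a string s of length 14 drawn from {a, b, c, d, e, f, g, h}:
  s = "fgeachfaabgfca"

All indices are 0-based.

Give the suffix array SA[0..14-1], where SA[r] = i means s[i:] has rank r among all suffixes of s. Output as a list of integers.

[13, 7, 8, 3, 9, 12, 4, 2, 6, 11, 0, 1, 10, 5]

rank→(start, suffix):
  0 → (13, 'a')
  1 → (7, 'aabgfca')
  2 → (8, 'abgfca')
  3 → (3, 'achfaabgfca')
  4 → (9, 'bgfca')
  5 → (12, 'ca')
  6 → (4, 'chfaabgfca')
  7 → (2, 'eachfaabgfca')
  8 → (6, 'faabgfca')
  9 → (11, 'fca')
  10 → (0, 'fgeachfaabgfca')
  11 → (1, 'geachfaabgfca')
  12 → (10, 'gfca')
  13 → (5, 'hfaabgfca')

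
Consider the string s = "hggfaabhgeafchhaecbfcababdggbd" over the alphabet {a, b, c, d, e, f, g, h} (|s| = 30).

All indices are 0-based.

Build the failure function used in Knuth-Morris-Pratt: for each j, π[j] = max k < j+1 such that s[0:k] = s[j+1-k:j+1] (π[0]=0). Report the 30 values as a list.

π[0] = 0
j=1 s[j]='g': π[1]=0 (border '')
j=2 s[j]='g': π[2]=0 (border '')
j=3 s[j]='f': π[3]=0 (border '')
j=4 s[j]='a': π[4]=0 (border '')
j=5 s[j]='a': π[5]=0 (border '')
j=6 s[j]='b': π[6]=0 (border '')
j=7 s[j]='h': π[7]=1 (border 'h')
j=8 s[j]='g': π[8]=2 (border 'hg')
j=9 s[j]='e': k: 2→0; π[9]=0 (border '')
j=10 s[j]='a': π[10]=0 (border '')
j=11 s[j]='f': π[11]=0 (border '')
j=12 s[j]='c': π[12]=0 (border '')
j=13 s[j]='h': π[13]=1 (border 'h')
j=14 s[j]='h': k: 1→0; π[14]=1 (border 'h')
j=15 s[j]='a': k: 1→0; π[15]=0 (border '')
j=16 s[j]='e': π[16]=0 (border '')
j=17 s[j]='c': π[17]=0 (border '')
j=18 s[j]='b': π[18]=0 (border '')
j=19 s[j]='f': π[19]=0 (border '')
j=20 s[j]='c': π[20]=0 (border '')
j=21 s[j]='a': π[21]=0 (border '')
j=22 s[j]='b': π[22]=0 (border '')
j=23 s[j]='a': π[23]=0 (border '')
j=24 s[j]='b': π[24]=0 (border '')
j=25 s[j]='d': π[25]=0 (border '')
j=26 s[j]='g': π[26]=0 (border '')
j=27 s[j]='g': π[27]=0 (border '')
j=28 s[j]='b': π[28]=0 (border '')
j=29 s[j]='d': π[29]=0 (border '')

[0, 0, 0, 0, 0, 0, 0, 1, 2, 0, 0, 0, 0, 1, 1, 0, 0, 0, 0, 0, 0, 0, 0, 0, 0, 0, 0, 0, 0, 0]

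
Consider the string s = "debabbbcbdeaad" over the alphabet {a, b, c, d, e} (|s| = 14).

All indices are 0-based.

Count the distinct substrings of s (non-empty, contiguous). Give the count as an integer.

94

rank→(start, suffix):
  0 → (11, 'aad')
  1 → (3, 'abbbcbdeaad')
  2 → (12, 'ad')
  3 → (2, 'babbbcbdeaad')
  4 → (4, 'bbbcbdeaad')
  5 → (5, 'bbcbdeaad')
  6 → (6, 'bcbdeaad')
  7 → (8, 'bdeaad')
  8 → (7, 'cbdeaad')
  9 → (13, 'd')
  10 → (9, 'deaad')
  11 → (0, 'debabbbcbdeaad')
  12 → (10, 'eaad')
  13 → (1, 'ebabbbcbdeaad')

SA = [11, 3, 12, 2, 4, 5, 6, 8, 7, 13, 9, 0, 10, 1]
rank  pair      lcp
   1  s[11:],s[3:]  1  'a'
   2  s[3:],s[12:]  1  'a'
   3  s[12:],s[2:]  0  ''
   4  s[2:],s[4:]  1  'b'
   5  s[4:],s[5:]  2  'bb'
   6  s[5:],s[6:]  1  'b'
   7  s[6:],s[8:]  1  'b'
   8  s[8:],s[7:]  0  ''
   9  s[7:],s[13:]  0  ''
  10  s[13:],s[9:]  1  'd'
  11  s[9:],s[0:]  2  'de'
  12  s[0:],s[10:]  0  ''
  13  s[10:],s[1:]  1  'e'

n(n+1)/2 = 14·15/2 = 105
Σ LCP = 0 + 1 + 1 + 0 + 1 + 2 + 1 + 1 + 0 + 0 + 1 + 2 + 0 + 1 = 11
distinct = 105 − 11 = 94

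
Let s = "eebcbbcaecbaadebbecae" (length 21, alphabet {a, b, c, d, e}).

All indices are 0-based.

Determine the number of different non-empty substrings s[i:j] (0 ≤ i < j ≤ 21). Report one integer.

207

rank→(start, suffix):
  0 → (11, 'aadebbecae')
  1 → (12, 'adebbecae')
  2 → (19, 'ae')
  3 → (7, 'aecbaadebbecae')
  4 → (10, 'baadebbecae')
  5 → (4, 'bbcaecbaadebbecae')
  6 → (15, 'bbecae')
  7 → (5, 'bcaecbaadebbecae')
  8 → (2, 'bcbbcaecbaadebbecae')
  9 → (16, 'becae')
  10 → (18, 'cae')
  11 → (6, 'caecbaadebbecae')
  12 → (9, 'cbaadebbecae')
  13 → (3, 'cbbcaecbaadebbecae')
  14 → (13, 'debbecae')
  15 → (20, 'e')
  16 → (14, 'ebbecae')
  17 → (1, 'ebcbbcaecbaadebbecae')
  18 → (17, 'ecae')
  19 → (8, 'ecbaadebbecae')
  20 → (0, 'eebcbbcaecbaadebbecae')

SA = [11, 12, 19, 7, 10, 4, 15, 5, 2, 16, 18, 6, 9, 3, 13, 20, 14, 1, 17, 8, 0]
rank  pair      lcp
   1  s[11:],s[12:]  1  'a'
   2  s[12:],s[19:]  1  'a'
   3  s[19:],s[7:]  2  'ae'
   4  s[7:],s[10:]  0  ''
   5  s[10:],s[4:]  1  'b'
   6  s[4:],s[15:]  2  'bb'
   7  s[15:],s[5:]  1  'b'
   8  s[5:],s[2:]  2  'bc'
   9  s[2:],s[16:]  1  'b'
  10  s[16:],s[18:]  0  ''
  11  s[18:],s[6:]  3  'cae'
  12  s[6:],s[9:]  1  'c'
  13  s[9:],s[3:]  2  'cb'
  14  s[3:],s[13:]  0  ''
  15  s[13:],s[20:]  0  ''
  16  s[20:],s[14:]  1  'e'
  17  s[14:],s[1:]  2  'eb'
  18  s[1:],s[17:]  1  'e'
  19  s[17:],s[8:]  2  'ec'
  20  s[8:],s[0:]  1  'e'

n(n+1)/2 = 21·22/2 = 231
Σ LCP = 0 + 1 + 1 + 2 + 0 + 1 + 2 + 1 + 2 + 1 + 0 + 3 + 1 + 2 + 0 + 0 + 1 + 2 + 1 + 2 + 1 = 24
distinct = 231 − 24 = 207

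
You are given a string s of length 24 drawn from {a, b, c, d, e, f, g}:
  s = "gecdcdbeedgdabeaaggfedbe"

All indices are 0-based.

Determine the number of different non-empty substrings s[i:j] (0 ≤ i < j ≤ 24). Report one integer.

rank→(start, suffix):
  0 → (15, 'aaggfedbe')
  1 → (12, 'abeaaggfedbe')
  2 → (16, 'aggfedbe')
  3 → (22, 'be')
  4 → (13, 'beaaggfedbe')
  5 → (6, 'beedgdabeaaggfedbe')
  6 → (4, 'cdbeedgdabeaaggfedbe')
  7 → (2, 'cdcdbeedgdabeaaggfedbe')
  8 → (11, 'dabeaaggfedbe')
  9 → (21, 'dbe')
  10 → (5, 'dbeedgdabeaaggfedbe')
  11 → (3, 'dcdbeedgdabeaaggfedbe')
  12 → (9, 'dgdabeaaggfedbe')
  13 → (23, 'e')
  14 → (14, 'eaaggfedbe')
  15 → (1, 'ecdcdbeedgdabeaaggfedbe')
  16 → (20, 'edbe')
  17 → (8, 'edgdabeaaggfedbe')
  18 → (7, 'eedgdabeaaggfedbe')
  19 → (19, 'fedbe')
  20 → (10, 'gdabeaaggfedbe')
  21 → (0, 'gecdcdbeedgdabeaaggfedbe')
  22 → (18, 'gfedbe')
  23 → (17, 'ggfedbe')

SA = [15, 12, 16, 22, 13, 6, 4, 2, 11, 21, 5, 3, 9, 23, 14, 1, 20, 8, 7, 19, 10, 0, 18, 17]
rank  pair      lcp
   1  s[15:],s[12:]  1  'a'
   2  s[12:],s[16:]  1  'a'
   3  s[16:],s[22:]  0  ''
   4  s[22:],s[13:]  2  'be'
   5  s[13:],s[6:]  2  'be'
   6  s[6:],s[4:]  0  ''
   7  s[4:],s[2:]  2  'cd'
   8  s[2:],s[11:]  0  ''
   9  s[11:],s[21:]  1  'd'
  10  s[21:],s[5:]  3  'dbe'
  11  s[5:],s[3:]  1  'd'
  12  s[3:],s[9:]  1  'd'
  13  s[9:],s[23:]  0  ''
  14  s[23:],s[14:]  1  'e'
  15  s[14:],s[1:]  1  'e'
  16  s[1:],s[20:]  1  'e'
  17  s[20:],s[8:]  2  'ed'
  18  s[8:],s[7:]  1  'e'
  19  s[7:],s[19:]  0  ''
  20  s[19:],s[10:]  0  ''
  21  s[10:],s[0:]  1  'g'
  22  s[0:],s[18:]  1  'g'
  23  s[18:],s[17:]  1  'g'

n(n+1)/2 = 24·25/2 = 300
Σ LCP = 0 + 1 + 1 + 0 + 2 + 2 + 0 + 2 + 0 + 1 + 3 + 1 + 1 + 0 + 1 + 1 + 1 + 2 + 1 + 0 + 0 + 1 + 1 + 1 = 23
distinct = 300 − 23 = 277

277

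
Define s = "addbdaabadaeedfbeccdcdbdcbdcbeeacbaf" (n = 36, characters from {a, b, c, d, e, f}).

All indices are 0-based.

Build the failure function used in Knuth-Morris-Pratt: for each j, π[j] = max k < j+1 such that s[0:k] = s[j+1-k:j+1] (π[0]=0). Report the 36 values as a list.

π[0] = 0
j=1 s[j]='d': π[1]=0 (border '')
j=2 s[j]='d': π[2]=0 (border '')
j=3 s[j]='b': π[3]=0 (border '')
j=4 s[j]='d': π[4]=0 (border '')
j=5 s[j]='a': π[5]=1 (border 'a')
j=6 s[j]='a': k: 1→0; π[6]=1 (border 'a')
j=7 s[j]='b': k: 1→0; π[7]=0 (border '')
j=8 s[j]='a': π[8]=1 (border 'a')
j=9 s[j]='d': π[9]=2 (border 'ad')
j=10 s[j]='a': k: 2→0; π[10]=1 (border 'a')
j=11 s[j]='e': k: 1→0; π[11]=0 (border '')
j=12 s[j]='e': π[12]=0 (border '')
j=13 s[j]='d': π[13]=0 (border '')
j=14 s[j]='f': π[14]=0 (border '')
j=15 s[j]='b': π[15]=0 (border '')
j=16 s[j]='e': π[16]=0 (border '')
j=17 s[j]='c': π[17]=0 (border '')
j=18 s[j]='c': π[18]=0 (border '')
j=19 s[j]='d': π[19]=0 (border '')
j=20 s[j]='c': π[20]=0 (border '')
j=21 s[j]='d': π[21]=0 (border '')
j=22 s[j]='b': π[22]=0 (border '')
j=23 s[j]='d': π[23]=0 (border '')
j=24 s[j]='c': π[24]=0 (border '')
j=25 s[j]='b': π[25]=0 (border '')
j=26 s[j]='d': π[26]=0 (border '')
j=27 s[j]='c': π[27]=0 (border '')
j=28 s[j]='b': π[28]=0 (border '')
j=29 s[j]='e': π[29]=0 (border '')
j=30 s[j]='e': π[30]=0 (border '')
j=31 s[j]='a': π[31]=1 (border 'a')
j=32 s[j]='c': k: 1→0; π[32]=0 (border '')
j=33 s[j]='b': π[33]=0 (border '')
j=34 s[j]='a': π[34]=1 (border 'a')
j=35 s[j]='f': k: 1→0; π[35]=0 (border '')

[0, 0, 0, 0, 0, 1, 1, 0, 1, 2, 1, 0, 0, 0, 0, 0, 0, 0, 0, 0, 0, 0, 0, 0, 0, 0, 0, 0, 0, 0, 0, 1, 0, 0, 1, 0]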